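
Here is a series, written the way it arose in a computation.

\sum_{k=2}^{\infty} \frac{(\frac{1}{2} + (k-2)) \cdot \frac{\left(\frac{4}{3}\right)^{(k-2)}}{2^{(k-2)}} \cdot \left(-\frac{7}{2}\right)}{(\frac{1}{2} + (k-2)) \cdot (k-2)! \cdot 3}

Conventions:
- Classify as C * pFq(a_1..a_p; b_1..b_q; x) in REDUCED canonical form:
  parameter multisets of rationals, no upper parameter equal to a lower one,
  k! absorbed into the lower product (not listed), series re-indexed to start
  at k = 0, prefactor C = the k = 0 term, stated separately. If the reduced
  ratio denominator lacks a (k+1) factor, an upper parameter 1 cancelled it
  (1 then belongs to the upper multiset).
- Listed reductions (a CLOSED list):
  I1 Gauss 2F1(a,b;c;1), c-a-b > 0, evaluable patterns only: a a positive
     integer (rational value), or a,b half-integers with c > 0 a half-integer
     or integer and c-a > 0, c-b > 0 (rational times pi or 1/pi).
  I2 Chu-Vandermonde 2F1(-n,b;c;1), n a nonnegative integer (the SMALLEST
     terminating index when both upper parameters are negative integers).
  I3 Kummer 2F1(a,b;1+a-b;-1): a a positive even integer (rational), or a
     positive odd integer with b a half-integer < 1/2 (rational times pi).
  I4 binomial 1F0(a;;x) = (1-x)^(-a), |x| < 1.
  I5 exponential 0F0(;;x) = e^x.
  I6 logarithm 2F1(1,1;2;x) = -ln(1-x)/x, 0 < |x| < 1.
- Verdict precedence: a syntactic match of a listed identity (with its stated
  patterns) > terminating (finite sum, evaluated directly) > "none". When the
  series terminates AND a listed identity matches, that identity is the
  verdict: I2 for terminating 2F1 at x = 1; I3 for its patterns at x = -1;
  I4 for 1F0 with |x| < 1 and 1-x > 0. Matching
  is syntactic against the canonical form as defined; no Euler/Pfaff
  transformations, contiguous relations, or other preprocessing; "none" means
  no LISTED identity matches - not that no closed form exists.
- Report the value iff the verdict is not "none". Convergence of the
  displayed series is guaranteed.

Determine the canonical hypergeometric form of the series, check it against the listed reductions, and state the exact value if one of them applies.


Classification (C = -\frac{7}{6}): 0F0 with upper {-}, lower {-}, argument x = \frac{2}{3}. Verdict: the I5 exponential reduction applies (the 0F0 exponential series at x = \frac{2}{3}). Exact value: \left(-\frac{7}{6}\right) \cdot e^{\frac{2}{3}}.

The tell: x = \frac{2}{3} and the two k-th powers (C = -7/6, x = 2/3) combine into one argument.
Consecutive-term ratio: r(k) = \frac{2}{3} * 1 / [(k+1)] - poly over poly, x = \frac{2}{3} from leading terms; C = -\frac{7}{6} at k = 0.


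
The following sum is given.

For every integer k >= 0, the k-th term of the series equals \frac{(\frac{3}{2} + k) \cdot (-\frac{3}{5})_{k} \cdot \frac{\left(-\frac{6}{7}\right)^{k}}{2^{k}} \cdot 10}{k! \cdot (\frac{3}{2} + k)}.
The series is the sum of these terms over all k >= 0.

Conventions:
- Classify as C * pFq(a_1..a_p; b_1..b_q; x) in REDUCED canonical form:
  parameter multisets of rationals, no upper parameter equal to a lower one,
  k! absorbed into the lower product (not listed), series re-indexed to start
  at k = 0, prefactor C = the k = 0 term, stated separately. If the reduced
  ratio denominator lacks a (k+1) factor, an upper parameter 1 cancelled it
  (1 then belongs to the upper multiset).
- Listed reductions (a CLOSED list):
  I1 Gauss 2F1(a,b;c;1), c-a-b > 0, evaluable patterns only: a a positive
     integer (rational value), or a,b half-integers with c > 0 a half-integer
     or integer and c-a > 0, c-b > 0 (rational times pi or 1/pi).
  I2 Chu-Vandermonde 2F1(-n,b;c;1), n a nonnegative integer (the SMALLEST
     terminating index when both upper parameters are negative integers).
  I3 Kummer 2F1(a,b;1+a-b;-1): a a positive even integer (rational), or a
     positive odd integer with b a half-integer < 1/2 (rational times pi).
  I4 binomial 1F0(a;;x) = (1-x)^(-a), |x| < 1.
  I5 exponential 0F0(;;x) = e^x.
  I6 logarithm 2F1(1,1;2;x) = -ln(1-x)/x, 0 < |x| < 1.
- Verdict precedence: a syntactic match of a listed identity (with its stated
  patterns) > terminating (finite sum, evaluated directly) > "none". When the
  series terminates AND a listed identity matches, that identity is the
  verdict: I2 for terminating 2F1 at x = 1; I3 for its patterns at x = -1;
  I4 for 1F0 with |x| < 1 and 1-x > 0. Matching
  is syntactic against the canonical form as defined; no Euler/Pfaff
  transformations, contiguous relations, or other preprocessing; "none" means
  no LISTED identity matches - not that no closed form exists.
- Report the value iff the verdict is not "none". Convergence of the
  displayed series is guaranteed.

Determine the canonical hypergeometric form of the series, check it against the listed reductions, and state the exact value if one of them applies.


Reduced: x = -\frac{3}{7}, 1F0, upper = {-\frac{3}{5}}, lower = {-}, C = 10. Verdict: the I4 binomial reduction fires (the 1F0 binomial series: exponent 3/5, x = -\frac{3}{7}). Sum: 10 \cdot \left(\frac{10}{7}\right)^{\frac{3}{5}}.

Key step: t_0 being 10, the factor k + 3/2 cancels (top and bottom), leaving prefactor 10.
Step ratio: r(k) = -\frac{3}{7} * (k-\frac{3}{5}) / [(k+1)] - rational in k, leading ratio -\frac{3}{7}; with t_0 = 10, classification follows.


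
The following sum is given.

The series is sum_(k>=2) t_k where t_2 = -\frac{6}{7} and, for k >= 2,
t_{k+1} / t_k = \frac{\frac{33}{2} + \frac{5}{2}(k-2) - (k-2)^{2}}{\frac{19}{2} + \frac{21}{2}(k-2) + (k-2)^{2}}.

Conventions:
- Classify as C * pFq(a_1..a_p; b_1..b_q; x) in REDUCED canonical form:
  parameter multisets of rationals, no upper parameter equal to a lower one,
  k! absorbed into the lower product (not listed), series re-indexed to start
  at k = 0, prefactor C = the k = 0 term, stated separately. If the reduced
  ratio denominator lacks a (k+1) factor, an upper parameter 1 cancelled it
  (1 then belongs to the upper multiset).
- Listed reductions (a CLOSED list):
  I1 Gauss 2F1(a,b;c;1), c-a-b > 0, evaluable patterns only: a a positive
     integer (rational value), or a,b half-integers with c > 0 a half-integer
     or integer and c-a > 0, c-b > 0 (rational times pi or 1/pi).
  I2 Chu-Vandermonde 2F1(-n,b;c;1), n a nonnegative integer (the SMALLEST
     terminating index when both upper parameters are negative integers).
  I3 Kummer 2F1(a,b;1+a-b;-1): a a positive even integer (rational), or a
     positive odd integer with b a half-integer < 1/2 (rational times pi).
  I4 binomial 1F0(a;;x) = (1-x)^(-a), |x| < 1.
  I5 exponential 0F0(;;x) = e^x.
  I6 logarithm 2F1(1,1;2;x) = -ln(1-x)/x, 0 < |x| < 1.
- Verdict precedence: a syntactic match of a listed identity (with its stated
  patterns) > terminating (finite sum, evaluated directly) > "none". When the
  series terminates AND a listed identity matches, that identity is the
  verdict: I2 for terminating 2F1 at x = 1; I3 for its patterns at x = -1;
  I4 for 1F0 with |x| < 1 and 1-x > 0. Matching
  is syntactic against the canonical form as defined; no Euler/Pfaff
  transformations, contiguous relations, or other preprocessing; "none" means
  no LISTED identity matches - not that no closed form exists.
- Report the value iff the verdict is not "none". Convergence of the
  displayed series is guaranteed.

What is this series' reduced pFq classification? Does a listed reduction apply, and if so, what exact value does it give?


Reduced: x = -1, 2F1, upper = {-\frac{11}{2}, 3}, lower = {\frac{19}{2}}, C = -\frac{6}{7}. Verdict (x = -1): the Kummer evaluation I3 applies (x = -1; c = \frac{19}{2} equals 1+a-b for upper {-\frac{11}{2}, 3}: listed pattern). Exact value: \left(-\frac{328185}{229376}\right) \cdot \pi.

Key observation: with t_0 = -\frac{6}{7}, factor the ratio over Q (C = -6/7, x = -1): negated roots = parameters.
Consecutive-term ratio: r(k) = -1 * (k-\frac{11}{2}) (k+3) / [(k+\frac{19}{2}) (k+1)] - rational in k, leading ratio -1; with t_0 = -\frac{6}{7}, classification follows.


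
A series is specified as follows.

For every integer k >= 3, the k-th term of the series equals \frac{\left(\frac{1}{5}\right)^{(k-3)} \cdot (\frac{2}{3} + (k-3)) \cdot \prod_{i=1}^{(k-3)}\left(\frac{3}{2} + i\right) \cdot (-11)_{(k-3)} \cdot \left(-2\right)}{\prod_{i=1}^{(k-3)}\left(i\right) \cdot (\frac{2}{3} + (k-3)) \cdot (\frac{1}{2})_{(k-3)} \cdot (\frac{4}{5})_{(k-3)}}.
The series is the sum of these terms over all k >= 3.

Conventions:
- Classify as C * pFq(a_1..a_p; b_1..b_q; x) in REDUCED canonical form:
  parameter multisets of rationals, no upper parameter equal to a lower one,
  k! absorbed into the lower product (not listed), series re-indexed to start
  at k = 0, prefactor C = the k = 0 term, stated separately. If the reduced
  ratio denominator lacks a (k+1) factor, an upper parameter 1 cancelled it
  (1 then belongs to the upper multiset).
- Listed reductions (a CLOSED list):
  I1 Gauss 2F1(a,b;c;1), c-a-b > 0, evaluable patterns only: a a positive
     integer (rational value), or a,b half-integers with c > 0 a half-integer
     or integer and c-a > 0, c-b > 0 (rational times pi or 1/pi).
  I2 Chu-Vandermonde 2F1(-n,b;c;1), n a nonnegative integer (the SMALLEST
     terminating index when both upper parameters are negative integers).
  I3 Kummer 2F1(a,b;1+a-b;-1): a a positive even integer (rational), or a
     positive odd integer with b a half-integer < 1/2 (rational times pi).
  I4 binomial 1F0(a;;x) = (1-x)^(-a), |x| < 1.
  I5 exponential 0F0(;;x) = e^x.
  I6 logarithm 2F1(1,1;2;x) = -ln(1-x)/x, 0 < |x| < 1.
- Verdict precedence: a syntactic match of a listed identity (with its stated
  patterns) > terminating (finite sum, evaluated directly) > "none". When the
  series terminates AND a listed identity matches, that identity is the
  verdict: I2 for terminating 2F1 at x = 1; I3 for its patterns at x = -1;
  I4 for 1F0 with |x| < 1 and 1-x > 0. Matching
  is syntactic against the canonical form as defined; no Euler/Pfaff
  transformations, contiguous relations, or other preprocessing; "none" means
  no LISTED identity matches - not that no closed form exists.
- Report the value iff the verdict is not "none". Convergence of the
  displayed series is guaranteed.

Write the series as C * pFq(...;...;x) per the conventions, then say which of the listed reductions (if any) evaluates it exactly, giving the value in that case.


Canonical form: C = -2 times 2F2 with upper {-11, \frac{5}{2}}, lower {\frac{1}{2}, \frac{4}{5}}, x = \frac{1}{5}. Verdict: terminating - the sum ends at index 11 because -11 is a negative integer; exact evaluation follows. Its exact value is \frac{2330940005041607}{1543372211437056}.

Key observation: t_0 being -2, the product of the first k integers (prefactor -2) is k!.
Ratio: r(k) = \frac{1}{5} * (k-11) (k+\frac{5}{2}) / [(k+\frac{1}{2}) (k+\frac{4}{5}) (k+1)] - rational in k. x = \frac{1}{5}; t_0 = -2; negate the roots.


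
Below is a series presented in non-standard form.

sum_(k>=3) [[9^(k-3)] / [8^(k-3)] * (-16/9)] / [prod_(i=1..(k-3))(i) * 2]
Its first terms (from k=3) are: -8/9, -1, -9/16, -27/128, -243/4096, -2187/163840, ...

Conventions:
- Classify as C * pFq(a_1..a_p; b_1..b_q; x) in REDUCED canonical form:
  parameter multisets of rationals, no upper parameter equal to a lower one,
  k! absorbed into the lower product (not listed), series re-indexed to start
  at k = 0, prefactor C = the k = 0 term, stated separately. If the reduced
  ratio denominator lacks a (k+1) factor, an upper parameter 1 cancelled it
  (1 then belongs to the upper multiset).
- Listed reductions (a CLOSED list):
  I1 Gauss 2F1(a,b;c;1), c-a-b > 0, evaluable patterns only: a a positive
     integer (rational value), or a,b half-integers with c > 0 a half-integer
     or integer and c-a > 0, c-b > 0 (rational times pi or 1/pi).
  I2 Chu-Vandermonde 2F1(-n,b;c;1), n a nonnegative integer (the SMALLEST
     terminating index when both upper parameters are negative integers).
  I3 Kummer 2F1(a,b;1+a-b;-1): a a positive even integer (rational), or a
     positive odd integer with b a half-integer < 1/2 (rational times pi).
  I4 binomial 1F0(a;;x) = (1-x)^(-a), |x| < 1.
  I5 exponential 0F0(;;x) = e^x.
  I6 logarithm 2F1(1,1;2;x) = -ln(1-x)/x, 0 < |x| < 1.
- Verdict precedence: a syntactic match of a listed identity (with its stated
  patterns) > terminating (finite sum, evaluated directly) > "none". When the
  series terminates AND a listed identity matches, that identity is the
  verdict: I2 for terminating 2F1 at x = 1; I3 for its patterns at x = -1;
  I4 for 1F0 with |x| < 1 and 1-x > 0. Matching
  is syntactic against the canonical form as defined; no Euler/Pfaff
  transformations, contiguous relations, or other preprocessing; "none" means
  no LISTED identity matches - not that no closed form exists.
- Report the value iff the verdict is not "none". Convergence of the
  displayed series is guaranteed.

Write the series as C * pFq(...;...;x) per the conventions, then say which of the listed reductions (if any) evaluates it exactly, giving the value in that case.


First insight: t_0 being -8/9, the two geometric factors (C = -8/9) combine into one argument.
Ratio: r(k) = (9/8) * 1 / [(k+1)] - rational; roots negated = parameters, x = (9/8), C = -8/9.

With C = -8/9: the canonical form is 0F0(-; -; 9/8). Verdict: the I5 exponential reduction fires (the 0F0 exponential series at x = 9/8). Sum: (-8/9) * e^(9/8).


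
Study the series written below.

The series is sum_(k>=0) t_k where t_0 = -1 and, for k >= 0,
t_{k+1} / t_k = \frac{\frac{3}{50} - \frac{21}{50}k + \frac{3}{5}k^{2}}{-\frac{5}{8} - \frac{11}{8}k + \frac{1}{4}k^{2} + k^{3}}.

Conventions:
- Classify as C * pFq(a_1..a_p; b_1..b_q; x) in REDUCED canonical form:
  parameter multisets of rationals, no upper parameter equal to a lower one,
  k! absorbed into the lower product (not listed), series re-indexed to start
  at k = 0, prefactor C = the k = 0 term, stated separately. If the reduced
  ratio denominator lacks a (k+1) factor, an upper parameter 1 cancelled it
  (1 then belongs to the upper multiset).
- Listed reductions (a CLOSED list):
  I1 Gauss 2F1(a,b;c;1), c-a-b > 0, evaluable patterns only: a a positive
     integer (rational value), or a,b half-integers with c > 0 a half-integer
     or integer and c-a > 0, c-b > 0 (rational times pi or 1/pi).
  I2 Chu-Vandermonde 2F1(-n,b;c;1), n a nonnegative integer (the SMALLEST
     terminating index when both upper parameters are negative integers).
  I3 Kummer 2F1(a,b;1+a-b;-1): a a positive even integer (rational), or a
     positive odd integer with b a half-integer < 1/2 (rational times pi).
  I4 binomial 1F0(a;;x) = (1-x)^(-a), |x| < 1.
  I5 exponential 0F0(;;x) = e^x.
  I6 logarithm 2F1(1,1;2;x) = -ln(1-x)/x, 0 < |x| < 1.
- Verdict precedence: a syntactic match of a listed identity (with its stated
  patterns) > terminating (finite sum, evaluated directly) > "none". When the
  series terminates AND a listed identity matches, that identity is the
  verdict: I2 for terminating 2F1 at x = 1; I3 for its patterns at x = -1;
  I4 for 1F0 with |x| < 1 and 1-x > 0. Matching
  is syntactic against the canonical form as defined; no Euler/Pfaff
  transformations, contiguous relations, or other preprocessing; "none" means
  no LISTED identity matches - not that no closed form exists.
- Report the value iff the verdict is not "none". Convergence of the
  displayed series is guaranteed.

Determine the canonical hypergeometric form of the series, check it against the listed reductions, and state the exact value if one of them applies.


The series (x = \frac{3}{5}) is 2F2: upper {-\frac{1}{2}, -\frac{1}{5}}, lower {-\frac{5}{4}, \frac{1}{2}}, prefactor -1. Verdict: none here - no I1-I6 shape fits x = \frac{3}{5} with lower {-\frac{5}{4}, \frac{1}{2}}.

The tell: with t_0 = -1, factor the ratio over Q (C = -1): negated roots = parameters.
Ratio: r(k) = \frac{3}{5} * (k-\frac{1}{2}) (k-\frac{1}{5}) / [(k-\frac{5}{4}) (k+\frac{1}{2}) (k+1)] - poly over poly, x = \frac{3}{5} from leading terms; C = -1 at k = 0.


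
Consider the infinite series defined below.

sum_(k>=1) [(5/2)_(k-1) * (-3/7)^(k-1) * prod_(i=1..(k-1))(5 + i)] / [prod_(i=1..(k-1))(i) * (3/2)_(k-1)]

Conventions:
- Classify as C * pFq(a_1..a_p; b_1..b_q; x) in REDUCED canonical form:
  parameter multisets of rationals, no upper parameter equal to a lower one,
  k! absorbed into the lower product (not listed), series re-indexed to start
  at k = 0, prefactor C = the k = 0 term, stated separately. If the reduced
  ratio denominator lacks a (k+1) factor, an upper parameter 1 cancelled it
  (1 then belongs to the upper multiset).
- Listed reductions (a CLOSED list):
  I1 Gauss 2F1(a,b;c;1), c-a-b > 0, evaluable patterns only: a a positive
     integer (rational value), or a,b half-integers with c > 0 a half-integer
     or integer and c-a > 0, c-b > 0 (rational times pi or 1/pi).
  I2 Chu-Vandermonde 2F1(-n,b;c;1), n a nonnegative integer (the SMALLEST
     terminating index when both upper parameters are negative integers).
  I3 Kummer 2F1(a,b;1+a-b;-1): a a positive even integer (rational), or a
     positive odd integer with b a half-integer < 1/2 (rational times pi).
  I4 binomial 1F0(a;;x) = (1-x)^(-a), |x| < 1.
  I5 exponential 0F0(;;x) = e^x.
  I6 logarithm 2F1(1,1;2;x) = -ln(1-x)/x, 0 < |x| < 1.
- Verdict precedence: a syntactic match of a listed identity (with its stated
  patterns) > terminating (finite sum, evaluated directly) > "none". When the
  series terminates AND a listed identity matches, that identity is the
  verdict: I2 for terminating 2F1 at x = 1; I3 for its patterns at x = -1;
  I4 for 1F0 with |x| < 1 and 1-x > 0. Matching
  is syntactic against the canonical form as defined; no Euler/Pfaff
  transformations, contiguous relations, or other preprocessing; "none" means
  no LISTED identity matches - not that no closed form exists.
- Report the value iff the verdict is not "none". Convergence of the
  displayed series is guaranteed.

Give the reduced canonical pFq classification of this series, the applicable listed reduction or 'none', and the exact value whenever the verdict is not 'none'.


Reduced: x = -3/7, 2F1, upper = {5/2, 6}, lower = {3/2}, C = 1. Verdict: none. A 2F1 with upper {5/2, 6} fits none of I1-I6 at x = -3/7; the sum runs forever.

Key observation: x = (-3/7) and the running product (C = 1, x = -3/7) telescopes to a rising factorial.
Adjacent-term ratio: r(k) = (-3/7) * (k+5/2) (k+6) / [(k+3/2) (k+1)] ; factor over Q: parameters, x = (-3/7), and C = 1.


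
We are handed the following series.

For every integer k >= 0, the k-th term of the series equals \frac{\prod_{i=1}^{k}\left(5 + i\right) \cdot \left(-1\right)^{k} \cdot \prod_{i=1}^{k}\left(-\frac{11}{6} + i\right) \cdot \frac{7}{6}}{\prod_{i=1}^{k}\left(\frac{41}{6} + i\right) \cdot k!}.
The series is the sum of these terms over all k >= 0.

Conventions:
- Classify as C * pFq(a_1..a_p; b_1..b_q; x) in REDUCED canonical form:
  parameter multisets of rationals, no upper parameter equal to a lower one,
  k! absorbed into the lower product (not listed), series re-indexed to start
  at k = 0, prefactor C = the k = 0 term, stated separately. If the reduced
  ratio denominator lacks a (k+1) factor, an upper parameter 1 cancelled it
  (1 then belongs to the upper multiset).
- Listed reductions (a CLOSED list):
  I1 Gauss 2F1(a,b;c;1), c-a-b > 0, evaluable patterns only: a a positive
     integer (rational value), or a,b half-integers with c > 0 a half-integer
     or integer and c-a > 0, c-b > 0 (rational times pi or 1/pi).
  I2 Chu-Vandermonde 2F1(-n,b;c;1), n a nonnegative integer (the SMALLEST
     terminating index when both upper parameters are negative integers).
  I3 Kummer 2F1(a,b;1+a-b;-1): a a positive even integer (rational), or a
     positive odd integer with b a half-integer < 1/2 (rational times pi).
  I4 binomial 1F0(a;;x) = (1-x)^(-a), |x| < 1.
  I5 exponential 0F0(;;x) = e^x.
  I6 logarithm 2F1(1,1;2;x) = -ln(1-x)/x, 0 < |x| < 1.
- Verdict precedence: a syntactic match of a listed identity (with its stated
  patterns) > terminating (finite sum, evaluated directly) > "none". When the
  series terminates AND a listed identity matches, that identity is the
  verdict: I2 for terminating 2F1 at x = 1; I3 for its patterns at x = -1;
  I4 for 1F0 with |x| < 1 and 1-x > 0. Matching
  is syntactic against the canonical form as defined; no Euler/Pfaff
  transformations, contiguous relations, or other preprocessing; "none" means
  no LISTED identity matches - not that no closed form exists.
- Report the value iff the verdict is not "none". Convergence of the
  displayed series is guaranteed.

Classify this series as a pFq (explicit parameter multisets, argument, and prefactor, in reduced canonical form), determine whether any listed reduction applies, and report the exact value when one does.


x = -1 here; the reduced form reads 2F1, upper {-\frac{5}{6}, 6}, lower {\frac{47}{6}}, C = \frac{7}{6}. Verdict: Kummer (I3) fires (x = -1; c = \frac{47}{6} equals 1+a-b for upper {-\frac{5}{6}, 6}: listed pattern). Sum: \frac{58261}{31104}.

First insight: t_0 being \frac{7}{6}, the running product (C = 7/6) telescopes to a rising factorial.
Ratio: r(k) = -1 * (k-\frac{5}{6}) (k+6) / [(k+\frac{47}{6}) (k+1)] - rational in k. x = -1; t_0 = \frac{7}{6}; negate the roots.


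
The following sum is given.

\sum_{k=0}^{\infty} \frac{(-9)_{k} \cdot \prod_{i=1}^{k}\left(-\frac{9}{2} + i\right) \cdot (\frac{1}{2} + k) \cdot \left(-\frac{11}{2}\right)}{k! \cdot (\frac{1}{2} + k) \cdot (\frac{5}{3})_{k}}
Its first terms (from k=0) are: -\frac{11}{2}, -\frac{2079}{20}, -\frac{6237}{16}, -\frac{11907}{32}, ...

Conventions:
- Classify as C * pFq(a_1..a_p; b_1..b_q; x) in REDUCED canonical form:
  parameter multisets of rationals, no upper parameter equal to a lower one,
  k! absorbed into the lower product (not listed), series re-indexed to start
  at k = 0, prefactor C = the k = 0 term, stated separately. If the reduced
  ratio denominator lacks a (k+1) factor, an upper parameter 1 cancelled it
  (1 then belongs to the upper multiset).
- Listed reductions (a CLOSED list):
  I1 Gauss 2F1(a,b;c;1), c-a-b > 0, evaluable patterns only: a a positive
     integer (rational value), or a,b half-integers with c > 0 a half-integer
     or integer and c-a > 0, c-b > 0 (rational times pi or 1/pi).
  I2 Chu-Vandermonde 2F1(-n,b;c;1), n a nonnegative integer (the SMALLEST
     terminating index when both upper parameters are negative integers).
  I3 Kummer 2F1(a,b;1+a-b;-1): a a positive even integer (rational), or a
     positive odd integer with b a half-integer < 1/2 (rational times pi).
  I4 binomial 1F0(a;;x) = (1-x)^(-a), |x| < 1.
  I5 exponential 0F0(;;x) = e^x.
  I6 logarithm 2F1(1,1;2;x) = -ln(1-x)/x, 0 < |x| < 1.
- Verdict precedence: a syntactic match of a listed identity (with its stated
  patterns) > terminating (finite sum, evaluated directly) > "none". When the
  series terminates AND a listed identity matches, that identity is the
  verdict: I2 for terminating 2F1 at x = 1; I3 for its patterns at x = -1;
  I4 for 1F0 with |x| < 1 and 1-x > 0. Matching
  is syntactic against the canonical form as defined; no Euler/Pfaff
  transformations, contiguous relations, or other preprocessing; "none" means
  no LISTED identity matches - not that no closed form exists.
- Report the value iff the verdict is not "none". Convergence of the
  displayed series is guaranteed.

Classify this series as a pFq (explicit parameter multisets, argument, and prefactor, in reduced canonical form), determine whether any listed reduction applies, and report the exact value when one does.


With C = -\frac{11}{2}: the canonical form is 2F1(-9, -\frac{7}{2}; \frac{5}{3}; 1). Verdict (x = 1): Chu-Vandermonde (I2) applies (terminating 2F1 at x = 1 with n = 9, b = -7/2, c = \frac{5}{3}). Value: -\frac{89511160508693}{96604651520}.

Key step: from the first term -\frac{11}{2}: striking the common factor k + 1/2 reduces the term (C = -11/2).
Adjacent-term ratio: r(k) = 1 * (k-9) (k-\frac{7}{2}) / [(k+\frac{5}{3}) (k+1)] - poly over poly, x = 1 from leading terms; C = -\frac{11}{2} at k = 0.


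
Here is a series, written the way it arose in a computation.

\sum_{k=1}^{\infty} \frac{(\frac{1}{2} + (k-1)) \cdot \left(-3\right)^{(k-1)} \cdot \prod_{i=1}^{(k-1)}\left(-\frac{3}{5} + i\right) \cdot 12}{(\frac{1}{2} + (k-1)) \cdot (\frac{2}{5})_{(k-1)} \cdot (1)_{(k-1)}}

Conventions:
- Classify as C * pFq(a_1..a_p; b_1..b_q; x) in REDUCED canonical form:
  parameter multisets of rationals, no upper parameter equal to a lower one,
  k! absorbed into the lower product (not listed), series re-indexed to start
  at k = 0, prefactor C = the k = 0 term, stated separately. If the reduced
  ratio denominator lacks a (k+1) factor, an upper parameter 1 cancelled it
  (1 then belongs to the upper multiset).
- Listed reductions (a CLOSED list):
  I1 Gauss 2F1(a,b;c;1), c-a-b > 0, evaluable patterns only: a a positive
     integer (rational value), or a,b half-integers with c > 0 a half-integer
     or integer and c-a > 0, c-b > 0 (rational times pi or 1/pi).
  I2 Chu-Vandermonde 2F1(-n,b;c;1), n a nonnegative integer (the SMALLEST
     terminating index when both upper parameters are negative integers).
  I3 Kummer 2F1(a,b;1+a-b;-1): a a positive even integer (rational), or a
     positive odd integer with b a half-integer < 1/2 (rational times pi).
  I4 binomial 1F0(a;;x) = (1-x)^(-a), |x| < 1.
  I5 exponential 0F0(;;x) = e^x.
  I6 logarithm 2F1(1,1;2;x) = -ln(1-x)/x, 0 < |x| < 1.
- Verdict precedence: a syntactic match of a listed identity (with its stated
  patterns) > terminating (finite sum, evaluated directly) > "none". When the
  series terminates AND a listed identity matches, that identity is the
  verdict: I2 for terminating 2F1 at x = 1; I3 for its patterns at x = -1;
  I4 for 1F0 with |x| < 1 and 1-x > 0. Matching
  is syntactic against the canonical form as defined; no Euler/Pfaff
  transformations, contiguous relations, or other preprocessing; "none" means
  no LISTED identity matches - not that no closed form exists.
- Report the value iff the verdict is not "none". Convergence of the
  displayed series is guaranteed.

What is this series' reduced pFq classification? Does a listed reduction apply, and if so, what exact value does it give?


Prefactor 12, argument -3: 0F0 with upper {-} over lower {-}. Verdict: exponential (I5) applies (the 0F0 exponential series at x = -3). Exact value: 12 \cdot e^{-3}.

Key observation: t_0 = 12 here, and (1)_k (prefactor 12) is k! itself.
Term ratio: r(k) = -3 * 1 / [(k+1)] - rational in k, leading ratio -3; with t_0 = 12, classification follows.


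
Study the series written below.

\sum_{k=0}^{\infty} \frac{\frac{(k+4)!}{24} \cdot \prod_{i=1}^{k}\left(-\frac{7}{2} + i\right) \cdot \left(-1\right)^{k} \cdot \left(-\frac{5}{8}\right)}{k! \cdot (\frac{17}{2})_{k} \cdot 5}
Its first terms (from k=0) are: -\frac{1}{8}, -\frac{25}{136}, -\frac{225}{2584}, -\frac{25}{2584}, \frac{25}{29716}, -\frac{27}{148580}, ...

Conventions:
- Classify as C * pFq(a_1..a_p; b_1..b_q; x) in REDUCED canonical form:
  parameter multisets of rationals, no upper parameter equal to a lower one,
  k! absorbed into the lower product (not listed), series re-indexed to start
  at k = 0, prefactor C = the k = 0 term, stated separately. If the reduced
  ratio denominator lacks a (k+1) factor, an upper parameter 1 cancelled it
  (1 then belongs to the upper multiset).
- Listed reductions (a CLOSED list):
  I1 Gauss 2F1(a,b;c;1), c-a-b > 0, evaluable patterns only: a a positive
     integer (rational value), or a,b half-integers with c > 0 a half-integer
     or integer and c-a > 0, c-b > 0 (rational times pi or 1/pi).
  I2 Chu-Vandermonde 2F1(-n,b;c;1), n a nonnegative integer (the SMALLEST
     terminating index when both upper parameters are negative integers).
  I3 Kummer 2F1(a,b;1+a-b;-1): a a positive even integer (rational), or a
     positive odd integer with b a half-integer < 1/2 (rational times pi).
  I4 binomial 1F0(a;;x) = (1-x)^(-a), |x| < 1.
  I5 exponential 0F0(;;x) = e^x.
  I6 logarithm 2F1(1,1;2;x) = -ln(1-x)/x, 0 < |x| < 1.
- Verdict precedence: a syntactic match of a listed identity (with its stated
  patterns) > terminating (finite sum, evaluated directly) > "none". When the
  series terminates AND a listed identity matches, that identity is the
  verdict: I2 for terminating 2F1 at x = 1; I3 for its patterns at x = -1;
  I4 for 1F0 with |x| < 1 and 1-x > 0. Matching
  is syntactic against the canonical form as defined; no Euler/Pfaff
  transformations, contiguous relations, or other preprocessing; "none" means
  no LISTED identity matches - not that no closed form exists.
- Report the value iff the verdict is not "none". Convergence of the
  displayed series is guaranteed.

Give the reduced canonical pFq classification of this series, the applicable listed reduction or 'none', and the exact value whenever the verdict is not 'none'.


Canonical form: C = -\frac{1}{8} times 2F1 with upper {-\frac{5}{2}, 5}, lower {\frac{17}{2}}, x = -1. Verdict: this is the Kummer evaluation I3 (x = -1; c = \frac{17}{2} equals 1+a-b for upper {-\frac{5}{2}, 5}: listed pattern). Sum: \left(-\frac{135135}{1048576}\right) \cdot \pi.

The tell: t_0 being -\frac{1}{8}, the running product (C = -1/8) telescopes to a rising factorial.
Term ratio: r(k) = -1 * (k-\frac{5}{2}) (k+5) / [(k+\frac{17}{2}) (k+1)] ; factor over Q: parameters, x = -1, and C = -\frac{1}{8}.


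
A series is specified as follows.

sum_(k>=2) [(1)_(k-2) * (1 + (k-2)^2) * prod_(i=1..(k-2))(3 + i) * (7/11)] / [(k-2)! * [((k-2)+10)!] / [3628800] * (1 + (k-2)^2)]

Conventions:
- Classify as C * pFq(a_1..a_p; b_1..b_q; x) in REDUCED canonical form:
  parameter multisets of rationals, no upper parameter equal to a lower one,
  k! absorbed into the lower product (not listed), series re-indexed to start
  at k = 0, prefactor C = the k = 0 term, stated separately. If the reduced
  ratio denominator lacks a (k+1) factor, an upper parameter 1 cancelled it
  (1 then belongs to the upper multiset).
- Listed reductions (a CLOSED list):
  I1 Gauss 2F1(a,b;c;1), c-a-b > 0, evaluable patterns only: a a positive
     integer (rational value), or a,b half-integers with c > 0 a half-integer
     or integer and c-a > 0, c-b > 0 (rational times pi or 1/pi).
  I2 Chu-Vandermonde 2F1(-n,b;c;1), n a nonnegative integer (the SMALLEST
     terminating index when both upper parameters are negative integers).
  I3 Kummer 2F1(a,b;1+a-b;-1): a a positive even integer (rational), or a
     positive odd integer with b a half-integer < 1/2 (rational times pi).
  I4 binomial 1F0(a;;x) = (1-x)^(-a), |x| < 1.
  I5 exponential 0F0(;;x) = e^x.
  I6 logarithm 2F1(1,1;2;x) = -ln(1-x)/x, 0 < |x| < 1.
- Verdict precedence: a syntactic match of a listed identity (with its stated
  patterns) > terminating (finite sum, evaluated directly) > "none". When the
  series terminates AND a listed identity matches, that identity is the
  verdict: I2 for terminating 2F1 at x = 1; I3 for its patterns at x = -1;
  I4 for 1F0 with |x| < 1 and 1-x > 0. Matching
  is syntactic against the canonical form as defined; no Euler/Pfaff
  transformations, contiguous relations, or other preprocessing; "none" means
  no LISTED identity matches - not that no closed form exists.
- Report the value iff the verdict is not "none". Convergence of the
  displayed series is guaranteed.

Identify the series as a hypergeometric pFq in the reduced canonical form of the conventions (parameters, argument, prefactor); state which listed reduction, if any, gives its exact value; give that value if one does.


Reduced: x = 1, 2F1, upper = {1, 4}, lower = {11}, C = 7/11. Verdict: Gauss (I1, integer-parameter pattern) applies (x = 1: the Gamma ratio telescopes since c-a-b = 6 > 0 and a = 1 in Z>0). Sum: 35/33.

Key observation: from the first term 7/11: k^2 + 1 divides numerator and denominator alike; C = 7/11 after cancelling.
Step ratio: r(k) = 1 * (k+1) (k+4) / [(k+11) (k+1)] - rational in k. x = 1; t_0 = 7/11; negate the roots.


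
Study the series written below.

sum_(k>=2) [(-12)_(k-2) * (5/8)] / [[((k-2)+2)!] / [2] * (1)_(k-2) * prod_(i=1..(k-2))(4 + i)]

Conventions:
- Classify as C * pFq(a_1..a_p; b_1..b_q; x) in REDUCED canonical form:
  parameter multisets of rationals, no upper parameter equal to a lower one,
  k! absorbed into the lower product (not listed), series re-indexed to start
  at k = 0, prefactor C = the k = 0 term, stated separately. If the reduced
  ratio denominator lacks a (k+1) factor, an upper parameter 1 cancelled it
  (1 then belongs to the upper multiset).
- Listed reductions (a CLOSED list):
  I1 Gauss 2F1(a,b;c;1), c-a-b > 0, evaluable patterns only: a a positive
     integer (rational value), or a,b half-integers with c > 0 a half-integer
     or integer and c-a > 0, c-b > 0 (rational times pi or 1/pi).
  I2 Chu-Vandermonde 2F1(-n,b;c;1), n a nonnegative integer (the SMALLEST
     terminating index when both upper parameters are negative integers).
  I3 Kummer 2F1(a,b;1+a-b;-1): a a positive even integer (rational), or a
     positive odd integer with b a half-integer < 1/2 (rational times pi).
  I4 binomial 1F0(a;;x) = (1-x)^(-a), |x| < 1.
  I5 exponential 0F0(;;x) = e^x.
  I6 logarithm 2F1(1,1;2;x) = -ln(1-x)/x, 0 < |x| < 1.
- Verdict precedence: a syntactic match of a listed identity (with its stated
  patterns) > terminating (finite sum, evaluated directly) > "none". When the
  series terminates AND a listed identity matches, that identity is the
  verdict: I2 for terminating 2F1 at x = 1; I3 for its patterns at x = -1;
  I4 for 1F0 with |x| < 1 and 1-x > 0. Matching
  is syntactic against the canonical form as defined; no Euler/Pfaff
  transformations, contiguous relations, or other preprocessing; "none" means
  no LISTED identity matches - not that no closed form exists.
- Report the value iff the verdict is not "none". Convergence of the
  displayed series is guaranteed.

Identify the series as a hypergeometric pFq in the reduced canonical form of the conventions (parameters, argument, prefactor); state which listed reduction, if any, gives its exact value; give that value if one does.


Structural cue: from the first term 5/8: the denominator's factorial ratio (C = 5/8, x = 1) is a lower Pochhammer.
Step ratio: r(k) = 1 * (k-12) / [(k+3) (k+5) (k+1)] - rational in k, leading ratio 1; with t_0 = 5/8, classification follows.

The series (x = 1) is 1F2: upper {-12}, lower {3, 5}, prefactor 5/8. Verdict: terminating - upper -12 stops the sum at k = 12; the 13 terms are added exactly. Sum: 13933597180079815315393/60800435652415979520000.


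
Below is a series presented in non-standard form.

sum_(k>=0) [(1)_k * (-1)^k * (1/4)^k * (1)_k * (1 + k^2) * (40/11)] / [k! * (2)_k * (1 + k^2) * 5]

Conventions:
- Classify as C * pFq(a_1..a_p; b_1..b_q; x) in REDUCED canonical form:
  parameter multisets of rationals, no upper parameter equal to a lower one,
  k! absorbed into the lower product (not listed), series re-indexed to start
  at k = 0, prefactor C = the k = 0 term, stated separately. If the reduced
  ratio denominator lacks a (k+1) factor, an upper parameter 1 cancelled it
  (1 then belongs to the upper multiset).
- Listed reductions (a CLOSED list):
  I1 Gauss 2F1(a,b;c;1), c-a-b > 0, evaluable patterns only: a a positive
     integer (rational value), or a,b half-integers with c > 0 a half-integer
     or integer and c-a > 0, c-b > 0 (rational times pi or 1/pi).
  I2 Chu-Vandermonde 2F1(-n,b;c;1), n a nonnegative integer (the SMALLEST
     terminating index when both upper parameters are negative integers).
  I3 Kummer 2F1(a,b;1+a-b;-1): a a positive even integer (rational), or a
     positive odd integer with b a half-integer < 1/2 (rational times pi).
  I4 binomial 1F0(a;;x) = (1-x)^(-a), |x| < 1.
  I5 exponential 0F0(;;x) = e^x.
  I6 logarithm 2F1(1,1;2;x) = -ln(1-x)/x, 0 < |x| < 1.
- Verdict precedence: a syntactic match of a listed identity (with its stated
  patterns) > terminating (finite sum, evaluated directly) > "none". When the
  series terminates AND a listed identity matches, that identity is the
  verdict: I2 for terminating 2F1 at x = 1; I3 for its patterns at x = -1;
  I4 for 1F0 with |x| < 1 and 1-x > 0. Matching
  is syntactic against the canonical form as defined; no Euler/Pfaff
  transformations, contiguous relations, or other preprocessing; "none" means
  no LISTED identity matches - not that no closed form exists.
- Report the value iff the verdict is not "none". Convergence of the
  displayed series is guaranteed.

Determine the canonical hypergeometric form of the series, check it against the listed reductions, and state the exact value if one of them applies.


x = -1/4 here; the reduced form reads 2F1, upper {1, 1}, lower {2}, C = 8/11. Verdict at x = -1/4: logarithm (I6) matches (the logarithm: parameters (1,1;2), x = -1/4). Its exact value is (32/11) * ln(5/4).

Key observation: t_0 = 8/11 here, and the (-1)^k factor (C = 8/11) folds into the argument's sign.
Step ratio: r(k) = (-1/4) * (k+1) (k+1) / [(k+2) (k+1)] ; factor over Q: parameters, x = (-1/4), and C = 8/11.


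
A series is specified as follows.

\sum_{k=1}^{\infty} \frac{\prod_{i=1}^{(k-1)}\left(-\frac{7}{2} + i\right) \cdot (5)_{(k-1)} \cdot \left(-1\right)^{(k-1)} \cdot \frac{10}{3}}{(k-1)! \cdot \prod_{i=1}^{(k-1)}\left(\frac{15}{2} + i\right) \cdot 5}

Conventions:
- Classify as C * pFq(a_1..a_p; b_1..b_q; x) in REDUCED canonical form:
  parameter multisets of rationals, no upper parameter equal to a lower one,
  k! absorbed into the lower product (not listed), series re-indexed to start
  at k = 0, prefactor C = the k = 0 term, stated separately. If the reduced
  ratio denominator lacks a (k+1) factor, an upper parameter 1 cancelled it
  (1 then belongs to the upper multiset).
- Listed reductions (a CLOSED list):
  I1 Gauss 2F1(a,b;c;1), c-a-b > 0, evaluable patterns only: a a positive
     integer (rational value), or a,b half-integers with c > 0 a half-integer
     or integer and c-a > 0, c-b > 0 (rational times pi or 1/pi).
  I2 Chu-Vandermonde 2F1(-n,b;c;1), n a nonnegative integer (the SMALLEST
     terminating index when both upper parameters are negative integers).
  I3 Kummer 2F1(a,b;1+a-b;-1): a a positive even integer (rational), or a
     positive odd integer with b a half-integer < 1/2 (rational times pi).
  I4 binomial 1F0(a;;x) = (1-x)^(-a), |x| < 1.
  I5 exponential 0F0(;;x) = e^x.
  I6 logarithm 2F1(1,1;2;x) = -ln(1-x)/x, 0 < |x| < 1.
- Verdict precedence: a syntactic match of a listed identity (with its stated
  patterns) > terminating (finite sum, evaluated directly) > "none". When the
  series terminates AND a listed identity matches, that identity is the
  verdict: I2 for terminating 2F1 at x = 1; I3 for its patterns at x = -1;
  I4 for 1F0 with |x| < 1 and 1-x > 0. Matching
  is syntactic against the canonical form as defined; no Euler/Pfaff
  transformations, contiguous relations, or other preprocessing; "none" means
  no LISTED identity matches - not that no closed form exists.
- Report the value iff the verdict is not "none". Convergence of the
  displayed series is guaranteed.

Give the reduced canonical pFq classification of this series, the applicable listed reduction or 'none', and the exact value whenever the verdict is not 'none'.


x = -1 here; the reduced form reads 2F1, upper {-\frac{5}{2}, 5}, lower {\frac{17}{2}}, C = \frac{2}{3}. Verdict: Kummer (I3) matches (x = -1; c = \frac{17}{2} equals 1+a-b for upper {-\frac{5}{2}, 5}: listed pattern). Hence: \frac{45045}{65536} \cdot \pi.

The tell: with t_0 = \frac{2}{3}, the running product (C = 2/3) telescopes to a rising factorial.
Step ratio: r(k) = -1 * (k-\frac{5}{2}) (k+5) / [(k+\frac{17}{2}) (k+1)] - rational in k. x = -1; t_0 = \frac{2}{3}; negate the roots.


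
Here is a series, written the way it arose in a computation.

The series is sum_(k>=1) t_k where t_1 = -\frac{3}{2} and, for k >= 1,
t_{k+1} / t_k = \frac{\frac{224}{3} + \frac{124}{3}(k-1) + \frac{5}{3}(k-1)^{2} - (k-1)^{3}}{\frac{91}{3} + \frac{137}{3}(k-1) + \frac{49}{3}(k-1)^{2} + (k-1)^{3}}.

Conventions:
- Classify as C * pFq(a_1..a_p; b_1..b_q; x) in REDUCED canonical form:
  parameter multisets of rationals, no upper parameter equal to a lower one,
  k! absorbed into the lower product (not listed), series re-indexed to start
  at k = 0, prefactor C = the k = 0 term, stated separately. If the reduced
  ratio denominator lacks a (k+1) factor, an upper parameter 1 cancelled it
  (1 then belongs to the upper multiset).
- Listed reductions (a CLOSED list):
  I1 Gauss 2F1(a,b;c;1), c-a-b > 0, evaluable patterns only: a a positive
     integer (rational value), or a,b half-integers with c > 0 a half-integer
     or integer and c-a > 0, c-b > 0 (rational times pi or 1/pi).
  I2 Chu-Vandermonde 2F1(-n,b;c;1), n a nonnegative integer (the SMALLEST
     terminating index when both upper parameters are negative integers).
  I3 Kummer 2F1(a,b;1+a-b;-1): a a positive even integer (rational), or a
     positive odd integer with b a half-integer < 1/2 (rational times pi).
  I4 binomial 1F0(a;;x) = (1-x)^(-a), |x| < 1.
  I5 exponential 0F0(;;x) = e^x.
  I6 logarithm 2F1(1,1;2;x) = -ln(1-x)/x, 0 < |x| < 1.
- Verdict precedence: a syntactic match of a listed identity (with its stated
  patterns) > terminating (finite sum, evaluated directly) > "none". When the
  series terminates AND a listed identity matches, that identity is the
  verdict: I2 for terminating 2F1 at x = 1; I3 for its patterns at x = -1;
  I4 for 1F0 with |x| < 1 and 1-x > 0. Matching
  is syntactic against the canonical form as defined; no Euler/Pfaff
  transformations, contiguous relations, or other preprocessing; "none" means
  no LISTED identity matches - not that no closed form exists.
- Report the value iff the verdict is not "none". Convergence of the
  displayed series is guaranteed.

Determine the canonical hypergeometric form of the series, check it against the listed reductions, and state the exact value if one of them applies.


Reduced: x = -1, 2F1, upper = {-8, 4}, lower = {13}, C = -\frac{3}{2}. Verdict: Kummer (I3) matches (x = -1; c = 13 equals 1+a-b for upper {-8, 4}: listed pattern). Exact value: -\frac{33}{2}.

Structural cue: t_0 = -\frac{3}{2} here, and the parameter 7/3 appears in both the upper and lower lists and cancels.
Step ratio: r(k) = -1 * (k-8) (k+4) / [(k+13) (k+1)] - rational; roots negated = parameters, x = -1, C = -\frac{3}{2}.
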